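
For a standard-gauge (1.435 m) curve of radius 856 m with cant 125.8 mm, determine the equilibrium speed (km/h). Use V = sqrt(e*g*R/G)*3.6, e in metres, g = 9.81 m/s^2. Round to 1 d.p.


Convert cant: e = 125.8 mm = 0.1258 m
V_ms = sqrt(0.1258 * 9.81 * 856 / 1.435)
V_ms = sqrt(736.158807) = 27.1322 m/s
V = 27.1322 * 3.6 = 97.7 km/h

97.7


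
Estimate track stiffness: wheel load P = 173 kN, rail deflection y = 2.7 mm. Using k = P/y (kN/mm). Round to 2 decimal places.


Track stiffness k = P / y
k = 173 / 2.7
k = 64.07 kN/mm

64.07


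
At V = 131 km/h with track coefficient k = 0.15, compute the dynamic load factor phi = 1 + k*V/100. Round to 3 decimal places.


phi = 1 + k * V / 100
phi = 1 + 0.15 * 131 / 100
phi = 1 + 0.1965
phi = 1.197

1.197


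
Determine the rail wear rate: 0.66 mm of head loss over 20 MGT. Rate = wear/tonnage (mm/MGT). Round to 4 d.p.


Wear rate = total wear / cumulative tonnage
Rate = 0.66 / 20
Rate = 0.0330 mm/MGT

0.0330


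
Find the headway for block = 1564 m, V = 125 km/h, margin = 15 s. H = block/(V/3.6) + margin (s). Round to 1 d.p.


V = 125 / 3.6 = 34.7222 m/s
Block traversal time = 1564 / 34.7222 = 45.0432 s
Headway = 45.0432 + 15
Headway = 60.0 s

60.0


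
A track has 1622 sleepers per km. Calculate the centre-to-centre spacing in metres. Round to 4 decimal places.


Spacing = 1000 m / number of sleepers
Spacing = 1000 / 1622
Spacing = 0.6165 m

0.6165


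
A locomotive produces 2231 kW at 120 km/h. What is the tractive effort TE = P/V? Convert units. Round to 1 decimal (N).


Convert: P = 2231 kW = 2231000 W
V = 120 / 3.6 = 33.3333 m/s
TE = 2231000 / 33.3333
TE = 66930.0 N

66930.0


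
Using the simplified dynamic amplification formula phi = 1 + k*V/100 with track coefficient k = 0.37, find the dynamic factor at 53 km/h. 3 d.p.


phi = 1 + k * V / 100
phi = 1 + 0.37 * 53 / 100
phi = 1 + 0.1961
phi = 1.196

1.196


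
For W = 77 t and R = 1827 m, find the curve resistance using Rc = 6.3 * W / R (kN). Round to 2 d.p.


Rc = 6.3 * W / R
Rc = 6.3 * 77 / 1827
Rc = 485.1 / 1827
Rc = 0.27 kN

0.27


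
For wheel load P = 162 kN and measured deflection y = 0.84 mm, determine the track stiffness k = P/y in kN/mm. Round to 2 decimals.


Track stiffness k = P / y
k = 162 / 0.84
k = 192.86 kN/mm

192.86


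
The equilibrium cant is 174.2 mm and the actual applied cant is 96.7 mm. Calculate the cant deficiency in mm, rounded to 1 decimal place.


Cant deficiency = equilibrium cant - actual cant
CD = 174.2 - 96.7
CD = 77.5 mm

77.5


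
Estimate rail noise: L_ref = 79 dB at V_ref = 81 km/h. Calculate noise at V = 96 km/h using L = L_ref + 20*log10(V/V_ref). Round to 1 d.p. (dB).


V/V_ref = 96 / 81 = 1.185185
log10(1.185185) = 0.073786
20 * 0.073786 = 1.4757
L = 79 + 1.4757 = 80.5 dB

80.5


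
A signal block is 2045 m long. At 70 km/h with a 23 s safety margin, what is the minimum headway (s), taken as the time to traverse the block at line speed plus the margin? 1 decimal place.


V = 70 / 3.6 = 19.4444 m/s
Block traversal time = 2045 / 19.4444 = 105.1714 s
Headway = 105.1714 + 23
Headway = 128.2 s

128.2


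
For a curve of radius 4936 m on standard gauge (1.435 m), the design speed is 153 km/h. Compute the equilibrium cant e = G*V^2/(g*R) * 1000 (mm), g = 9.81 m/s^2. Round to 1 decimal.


Convert speed: V = 153 / 3.6 = 42.5 m/s
Apply formula: e = 1.435 * 42.5^2 / (9.81 * 4936)
e = 1.435 * 1806.25 / 48422.16
e = 0.053529 m = 53.5 mm

53.5


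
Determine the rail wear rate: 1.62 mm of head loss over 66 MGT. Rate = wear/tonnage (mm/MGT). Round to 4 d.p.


Wear rate = total wear / cumulative tonnage
Rate = 1.62 / 66
Rate = 0.0245 mm/MGT

0.0245


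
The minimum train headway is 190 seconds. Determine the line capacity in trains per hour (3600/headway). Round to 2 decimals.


Capacity = 3600 / headway
Capacity = 3600 / 190
Capacity = 18.95 trains/hour

18.95


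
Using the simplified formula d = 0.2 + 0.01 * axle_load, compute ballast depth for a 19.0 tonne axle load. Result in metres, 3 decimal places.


d = 0.2 + 0.01 * 19.0
d = 0.2 + 0.19
d = 0.390 m

0.390


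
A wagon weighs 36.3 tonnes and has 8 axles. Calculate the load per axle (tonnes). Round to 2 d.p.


Load per axle = total weight / number of axles
Load = 36.3 / 8
Load = 4.54 tonnes

4.54


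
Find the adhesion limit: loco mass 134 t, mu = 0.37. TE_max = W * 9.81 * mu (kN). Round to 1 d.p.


TE_max = W * g * mu
TE_max = 134 * 9.81 * 0.37
TE_max = 1314.54 * 0.37
TE_max = 486.4 kN

486.4


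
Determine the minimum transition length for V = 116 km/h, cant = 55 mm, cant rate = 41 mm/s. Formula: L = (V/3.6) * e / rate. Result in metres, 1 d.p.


Convert speed: V = 116 / 3.6 = 32.2222 m/s
L = 32.2222 * 55 / 41
L = 1772.2222 / 41
L = 43.2 m

43.2


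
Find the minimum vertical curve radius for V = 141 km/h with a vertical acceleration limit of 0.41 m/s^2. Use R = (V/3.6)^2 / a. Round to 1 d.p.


Convert speed: V = 141 / 3.6 = 39.1667 m/s
V^2 = 1534.0278 m^2/s^2
R_v = 1534.0278 / 0.41
R_v = 3741.5 m

3741.5


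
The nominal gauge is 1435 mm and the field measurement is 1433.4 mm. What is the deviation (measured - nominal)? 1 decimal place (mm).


Deviation = measured - nominal
Deviation = 1433.4 - 1435
Deviation = -1.6 mm

-1.6


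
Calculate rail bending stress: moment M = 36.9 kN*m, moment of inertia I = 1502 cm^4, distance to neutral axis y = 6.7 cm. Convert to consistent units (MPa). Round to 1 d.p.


Convert units:
M = 36.9 kN*m = 36900000 N*mm
y = 6.7 cm = 67 mm
I = 1502 cm^4 = 15020000 mm^4
sigma = 36900000 * 67 / 15020000
sigma = 164.6 MPa

164.6


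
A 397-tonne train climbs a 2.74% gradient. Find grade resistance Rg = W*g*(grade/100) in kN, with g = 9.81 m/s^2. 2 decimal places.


Rg = W * 9.81 * grade / 100
Rg = 397 * 9.81 * 2.74 / 100
Rg = 3894.57 * 0.0274
Rg = 106.71 kN

106.71


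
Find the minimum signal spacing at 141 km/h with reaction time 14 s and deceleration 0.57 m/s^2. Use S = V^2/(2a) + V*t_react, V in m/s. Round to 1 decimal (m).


V = 141 / 3.6 = 39.1667 m/s
Braking distance = 39.1667^2 / (2*0.57) = 1345.6384 m
Sighting distance = 39.1667 * 14 = 548.3333 m
S = 1345.6384 + 548.3333 = 1894.0 m

1894.0


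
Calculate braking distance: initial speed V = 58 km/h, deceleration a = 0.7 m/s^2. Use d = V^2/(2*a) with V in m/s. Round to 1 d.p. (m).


Convert speed: V = 58 / 3.6 = 16.1111 m/s
V^2 = 259.5679
d = 259.5679 / (2 * 0.7)
d = 259.5679 / 1.4
d = 185.4 m

185.4


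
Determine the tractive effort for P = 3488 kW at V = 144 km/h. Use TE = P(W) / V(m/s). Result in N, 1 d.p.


Convert: P = 3488 kW = 3488000 W
V = 144 / 3.6 = 40.0 m/s
TE = 3488000 / 40.0
TE = 87200.0 N

87200.0


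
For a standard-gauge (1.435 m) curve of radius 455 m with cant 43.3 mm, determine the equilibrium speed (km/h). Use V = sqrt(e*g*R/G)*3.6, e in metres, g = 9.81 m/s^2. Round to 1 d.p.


Convert cant: e = 43.3 mm = 0.0433 m
V_ms = sqrt(0.0433 * 9.81 * 455 / 1.435)
V_ms = sqrt(134.684122) = 11.6053 m/s
V = 11.6053 * 3.6 = 41.8 km/h

41.8


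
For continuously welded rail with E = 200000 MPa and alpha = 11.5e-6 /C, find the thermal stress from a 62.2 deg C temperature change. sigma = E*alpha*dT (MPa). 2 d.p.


sigma = E * alpha * dT
sigma = 200000 * 11.5e-6 * 62.2
sigma = 2.3 * 62.2
sigma = 143.06 MPa

143.06


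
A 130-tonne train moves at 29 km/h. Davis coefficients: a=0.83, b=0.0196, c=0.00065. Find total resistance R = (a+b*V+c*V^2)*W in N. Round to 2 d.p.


b*V = 0.0196 * 29 = 0.5684
c*V^2 = 0.00065 * 841 = 0.54665
R_per_t = 0.83 + 0.5684 + 0.54665 = 1.94505 N/t
R_total = 1.94505 * 130 = 252.86 N

252.86


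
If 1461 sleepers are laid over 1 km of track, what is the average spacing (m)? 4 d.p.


Spacing = 1000 m / number of sleepers
Spacing = 1000 / 1461
Spacing = 0.6845 m

0.6845


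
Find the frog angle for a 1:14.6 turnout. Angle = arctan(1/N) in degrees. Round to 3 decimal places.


1/N = 1/14.6 = 0.068493
angle = arctan(0.068493) = 0.068386 rad
angle = 0.068386 * 180/pi = 3.918 degrees

3.918


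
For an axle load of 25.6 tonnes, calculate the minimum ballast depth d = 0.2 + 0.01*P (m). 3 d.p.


d = 0.2 + 0.01 * 25.6
d = 0.2 + 0.256
d = 0.456 m

0.456


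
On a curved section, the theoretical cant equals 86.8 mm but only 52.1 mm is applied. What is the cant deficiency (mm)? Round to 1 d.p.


Cant deficiency = equilibrium cant - actual cant
CD = 86.8 - 52.1
CD = 34.7 mm

34.7


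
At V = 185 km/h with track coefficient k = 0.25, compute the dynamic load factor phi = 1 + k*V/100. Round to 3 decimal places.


phi = 1 + k * V / 100
phi = 1 + 0.25 * 185 / 100
phi = 1 + 0.4625
phi = 1.463

1.463


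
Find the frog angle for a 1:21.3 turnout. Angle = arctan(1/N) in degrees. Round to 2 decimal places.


1/N = 1/21.3 = 0.046948
angle = arctan(0.046948) = 0.046914 rad
angle = 0.046914 * 180/pi = 2.69 degrees

2.69


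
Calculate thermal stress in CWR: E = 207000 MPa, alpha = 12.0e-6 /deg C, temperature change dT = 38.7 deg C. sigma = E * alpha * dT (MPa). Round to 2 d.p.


sigma = E * alpha * dT
sigma = 207000 * 12.0e-6 * 38.7
sigma = 2.484 * 38.7
sigma = 96.13 MPa

96.13


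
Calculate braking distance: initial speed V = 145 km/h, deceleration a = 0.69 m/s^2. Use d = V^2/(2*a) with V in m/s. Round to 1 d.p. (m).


Convert speed: V = 145 / 3.6 = 40.2778 m/s
V^2 = 1622.2994
d = 1622.2994 / (2 * 0.69)
d = 1622.2994 / 1.38
d = 1175.6 m

1175.6


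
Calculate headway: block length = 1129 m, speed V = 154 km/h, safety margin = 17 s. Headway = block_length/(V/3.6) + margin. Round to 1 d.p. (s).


V = 154 / 3.6 = 42.7778 m/s
Block traversal time = 1129 / 42.7778 = 26.3922 s
Headway = 26.3922 + 17
Headway = 43.4 s

43.4


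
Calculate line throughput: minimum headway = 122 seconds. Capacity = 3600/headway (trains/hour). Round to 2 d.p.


Capacity = 3600 / headway
Capacity = 3600 / 122
Capacity = 29.51 trains/hour

29.51


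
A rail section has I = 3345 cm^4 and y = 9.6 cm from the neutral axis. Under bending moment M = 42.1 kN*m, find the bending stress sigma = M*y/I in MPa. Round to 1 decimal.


Convert units:
M = 42.1 kN*m = 42100000 N*mm
y = 9.6 cm = 96 mm
I = 3345 cm^4 = 33450000 mm^4
sigma = 42100000 * 96 / 33450000
sigma = 120.8 MPa

120.8


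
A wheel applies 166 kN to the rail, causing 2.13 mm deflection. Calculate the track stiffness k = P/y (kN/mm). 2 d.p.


Track stiffness k = P / y
k = 166 / 2.13
k = 77.93 kN/mm

77.93


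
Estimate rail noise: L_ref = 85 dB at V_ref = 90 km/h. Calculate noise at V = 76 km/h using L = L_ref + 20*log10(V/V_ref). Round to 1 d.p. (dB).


V/V_ref = 76 / 90 = 0.844444
log10(0.844444) = -0.073429
20 * -0.073429 = -1.4686
L = 85 + -1.4686 = 83.5 dB

83.5


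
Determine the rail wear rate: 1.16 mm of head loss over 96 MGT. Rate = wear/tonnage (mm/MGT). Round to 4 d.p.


Wear rate = total wear / cumulative tonnage
Rate = 1.16 / 96
Rate = 0.0121 mm/MGT

0.0121


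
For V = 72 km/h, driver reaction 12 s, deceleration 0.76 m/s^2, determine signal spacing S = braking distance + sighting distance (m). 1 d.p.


V = 72 / 3.6 = 20.0 m/s
Braking distance = 20.0^2 / (2*0.76) = 263.1579 m
Sighting distance = 20.0 * 12 = 240.0 m
S = 263.1579 + 240.0 = 503.2 m

503.2


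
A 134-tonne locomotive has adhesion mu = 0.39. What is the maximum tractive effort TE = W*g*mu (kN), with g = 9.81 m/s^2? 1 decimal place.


TE_max = W * g * mu
TE_max = 134 * 9.81 * 0.39
TE_max = 1314.54 * 0.39
TE_max = 512.7 kN

512.7


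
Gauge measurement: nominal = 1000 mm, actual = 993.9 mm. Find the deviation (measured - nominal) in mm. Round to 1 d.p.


Deviation = measured - nominal
Deviation = 993.9 - 1000
Deviation = -6.1 mm

-6.1


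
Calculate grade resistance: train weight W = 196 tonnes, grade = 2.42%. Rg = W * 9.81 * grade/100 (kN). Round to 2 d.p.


Rg = W * 9.81 * grade / 100
Rg = 196 * 9.81 * 2.42 / 100
Rg = 1922.76 * 0.0242
Rg = 46.53 kN

46.53


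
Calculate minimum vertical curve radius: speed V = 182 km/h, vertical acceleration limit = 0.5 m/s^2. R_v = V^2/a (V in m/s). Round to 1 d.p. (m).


Convert speed: V = 182 / 3.6 = 50.5556 m/s
V^2 = 2555.8642 m^2/s^2
R_v = 2555.8642 / 0.5
R_v = 5111.7 m

5111.7


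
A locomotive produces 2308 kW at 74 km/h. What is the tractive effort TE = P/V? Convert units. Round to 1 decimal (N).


Convert: P = 2308 kW = 2308000 W
V = 74 / 3.6 = 20.5556 m/s
TE = 2308000 / 20.5556
TE = 112281.1 N

112281.1


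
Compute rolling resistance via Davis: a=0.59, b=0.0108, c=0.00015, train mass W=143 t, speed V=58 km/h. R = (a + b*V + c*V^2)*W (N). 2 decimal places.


b*V = 0.0108 * 58 = 0.6264
c*V^2 = 0.00015 * 3364 = 0.5046
R_per_t = 0.59 + 0.6264 + 0.5046 = 1.721 N/t
R_total = 1.721 * 143 = 246.10 N

246.10


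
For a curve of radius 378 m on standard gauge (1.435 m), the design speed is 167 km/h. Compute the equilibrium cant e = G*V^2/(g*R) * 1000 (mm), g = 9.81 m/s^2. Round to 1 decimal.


Convert speed: V = 167 / 3.6 = 46.3889 m/s
Apply formula: e = 1.435 * 46.3889^2 / (9.81 * 378)
e = 1.435 * 2151.929 / 3708.18
e = 0.832758 m = 832.8 mm

832.8


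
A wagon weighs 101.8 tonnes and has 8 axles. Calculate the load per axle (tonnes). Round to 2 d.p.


Load per axle = total weight / number of axles
Load = 101.8 / 8
Load = 12.73 tonnes

12.73


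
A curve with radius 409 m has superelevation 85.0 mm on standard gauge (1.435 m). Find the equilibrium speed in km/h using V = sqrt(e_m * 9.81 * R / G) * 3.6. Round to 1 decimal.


Convert cant: e = 85.0 mm = 0.0850 m
V_ms = sqrt(0.0850 * 9.81 * 409 / 1.435)
V_ms = sqrt(237.661777) = 15.4163 m/s
V = 15.4163 * 3.6 = 55.5 km/h

55.5


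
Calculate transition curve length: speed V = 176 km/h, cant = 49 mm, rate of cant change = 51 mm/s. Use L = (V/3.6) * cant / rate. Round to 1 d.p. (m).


Convert speed: V = 176 / 3.6 = 48.8889 m/s
L = 48.8889 * 49 / 51
L = 2395.5556 / 51
L = 47.0 m

47.0


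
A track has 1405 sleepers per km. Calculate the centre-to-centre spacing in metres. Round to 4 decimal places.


Spacing = 1000 m / number of sleepers
Spacing = 1000 / 1405
Spacing = 0.7117 m

0.7117


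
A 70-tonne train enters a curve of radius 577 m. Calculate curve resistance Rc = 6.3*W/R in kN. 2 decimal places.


Rc = 6.3 * W / R
Rc = 6.3 * 70 / 577
Rc = 441.0 / 577
Rc = 0.76 kN

0.76


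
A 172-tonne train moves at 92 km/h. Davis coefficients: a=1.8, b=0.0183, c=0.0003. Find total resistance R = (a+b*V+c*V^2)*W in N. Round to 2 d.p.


b*V = 0.0183 * 92 = 1.6836
c*V^2 = 0.0003 * 8464 = 2.5392
R_per_t = 1.8 + 1.6836 + 2.5392 = 6.0228 N/t
R_total = 6.0228 * 172 = 1035.92 N

1035.92


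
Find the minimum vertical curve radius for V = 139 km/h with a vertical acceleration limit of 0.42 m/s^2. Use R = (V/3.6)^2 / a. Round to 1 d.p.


Convert speed: V = 139 / 3.6 = 38.6111 m/s
V^2 = 1490.8179 m^2/s^2
R_v = 1490.8179 / 0.42
R_v = 3549.6 m

3549.6


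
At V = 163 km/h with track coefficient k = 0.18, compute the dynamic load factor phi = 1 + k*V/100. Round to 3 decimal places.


phi = 1 + k * V / 100
phi = 1 + 0.18 * 163 / 100
phi = 1 + 0.2934
phi = 1.293

1.293


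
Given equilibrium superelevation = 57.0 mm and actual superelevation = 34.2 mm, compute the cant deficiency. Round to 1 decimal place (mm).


Cant deficiency = equilibrium cant - actual cant
CD = 57.0 - 34.2
CD = 22.8 mm

22.8


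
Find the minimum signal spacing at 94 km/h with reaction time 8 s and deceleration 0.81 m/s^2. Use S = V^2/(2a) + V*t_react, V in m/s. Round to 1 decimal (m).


V = 94 / 3.6 = 26.1111 m/s
Braking distance = 26.1111^2 / (2*0.81) = 420.8581 m
Sighting distance = 26.1111 * 8 = 208.8889 m
S = 420.8581 + 208.8889 = 629.7 m

629.7


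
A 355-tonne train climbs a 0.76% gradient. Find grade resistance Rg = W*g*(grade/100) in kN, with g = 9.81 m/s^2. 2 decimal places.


Rg = W * 9.81 * grade / 100
Rg = 355 * 9.81 * 0.76 / 100
Rg = 3482.55 * 0.0076
Rg = 26.47 kN

26.47


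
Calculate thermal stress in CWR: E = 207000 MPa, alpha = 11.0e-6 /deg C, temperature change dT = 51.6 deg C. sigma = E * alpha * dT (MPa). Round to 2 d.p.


sigma = E * alpha * dT
sigma = 207000 * 11.0e-6 * 51.6
sigma = 2.277 * 51.6
sigma = 117.49 MPa

117.49


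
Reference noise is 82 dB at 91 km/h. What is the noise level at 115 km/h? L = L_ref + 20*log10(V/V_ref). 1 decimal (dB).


V/V_ref = 115 / 91 = 1.263736
log10(1.263736) = 0.101656
20 * 0.101656 = 2.0331
L = 82 + 2.0331 = 84.0 dB

84.0


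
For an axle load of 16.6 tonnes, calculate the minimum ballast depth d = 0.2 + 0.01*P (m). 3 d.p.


d = 0.2 + 0.01 * 16.6
d = 0.2 + 0.166
d = 0.366 m

0.366


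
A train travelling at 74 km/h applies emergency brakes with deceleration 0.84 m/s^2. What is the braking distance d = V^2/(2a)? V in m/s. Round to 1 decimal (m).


Convert speed: V = 74 / 3.6 = 20.5556 m/s
V^2 = 422.5309
d = 422.5309 / (2 * 0.84)
d = 422.5309 / 1.68
d = 251.5 m

251.5


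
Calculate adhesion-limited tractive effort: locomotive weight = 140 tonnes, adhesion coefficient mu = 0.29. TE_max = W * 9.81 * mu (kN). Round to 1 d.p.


TE_max = W * g * mu
TE_max = 140 * 9.81 * 0.29
TE_max = 1373.4 * 0.29
TE_max = 398.3 kN

398.3


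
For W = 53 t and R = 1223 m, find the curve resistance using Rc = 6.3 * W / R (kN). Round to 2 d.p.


Rc = 6.3 * W / R
Rc = 6.3 * 53 / 1223
Rc = 333.9 / 1223
Rc = 0.27 kN

0.27


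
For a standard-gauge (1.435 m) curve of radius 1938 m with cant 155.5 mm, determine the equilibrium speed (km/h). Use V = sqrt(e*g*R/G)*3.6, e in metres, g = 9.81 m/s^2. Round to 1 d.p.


Convert cant: e = 155.5 mm = 0.1555 m
V_ms = sqrt(0.1555 * 9.81 * 1938 / 1.435)
V_ms = sqrt(2060.161526) = 45.389 m/s
V = 45.389 * 3.6 = 163.4 km/h

163.4


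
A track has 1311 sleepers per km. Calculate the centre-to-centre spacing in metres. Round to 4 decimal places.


Spacing = 1000 m / number of sleepers
Spacing = 1000 / 1311
Spacing = 0.7628 m

0.7628


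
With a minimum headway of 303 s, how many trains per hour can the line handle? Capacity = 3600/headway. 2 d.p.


Capacity = 3600 / headway
Capacity = 3600 / 303
Capacity = 11.88 trains/hour

11.88


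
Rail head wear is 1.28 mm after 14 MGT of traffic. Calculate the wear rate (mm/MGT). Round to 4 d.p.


Wear rate = total wear / cumulative tonnage
Rate = 1.28 / 14
Rate = 0.0914 mm/MGT

0.0914


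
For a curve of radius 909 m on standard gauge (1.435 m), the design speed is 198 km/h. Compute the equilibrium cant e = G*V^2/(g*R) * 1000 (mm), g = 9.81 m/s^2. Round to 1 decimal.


Convert speed: V = 198 / 3.6 = 55.0 m/s
Apply formula: e = 1.435 * 55.0^2 / (9.81 * 909)
e = 1.435 * 3025.0 / 8917.29
e = 0.486793 m = 486.8 mm

486.8


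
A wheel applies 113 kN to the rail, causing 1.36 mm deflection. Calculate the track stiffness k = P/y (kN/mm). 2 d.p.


Track stiffness k = P / y
k = 113 / 1.36
k = 83.09 kN/mm

83.09


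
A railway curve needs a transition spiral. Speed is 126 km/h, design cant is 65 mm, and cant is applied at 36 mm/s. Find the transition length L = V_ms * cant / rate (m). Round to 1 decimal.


Convert speed: V = 126 / 3.6 = 35.0 m/s
L = 35.0 * 65 / 36
L = 2275.0 / 36
L = 63.2 m

63.2


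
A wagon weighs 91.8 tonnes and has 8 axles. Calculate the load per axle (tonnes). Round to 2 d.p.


Load per axle = total weight / number of axles
Load = 91.8 / 8
Load = 11.48 tonnes

11.48


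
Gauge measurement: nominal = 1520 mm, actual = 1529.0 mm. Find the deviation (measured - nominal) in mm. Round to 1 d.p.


Deviation = measured - nominal
Deviation = 1529.0 - 1520
Deviation = 9.0 mm

9.0


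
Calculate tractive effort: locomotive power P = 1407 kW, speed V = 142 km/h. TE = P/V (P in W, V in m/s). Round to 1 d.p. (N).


Convert: P = 1407 kW = 1407000 W
V = 142 / 3.6 = 39.4444 m/s
TE = 1407000 / 39.4444
TE = 35670.4 N

35670.4


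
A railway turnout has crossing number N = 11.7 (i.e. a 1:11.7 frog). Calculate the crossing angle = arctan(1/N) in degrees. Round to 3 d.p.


1/N = 1/11.7 = 0.08547
angle = arctan(0.08547) = 0.085263 rad
angle = 0.085263 * 180/pi = 4.885 degrees

4.885


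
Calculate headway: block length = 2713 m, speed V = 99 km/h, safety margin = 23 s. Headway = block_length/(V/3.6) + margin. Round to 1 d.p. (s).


V = 99 / 3.6 = 27.5 m/s
Block traversal time = 2713 / 27.5 = 98.6545 s
Headway = 98.6545 + 23
Headway = 121.7 s

121.7


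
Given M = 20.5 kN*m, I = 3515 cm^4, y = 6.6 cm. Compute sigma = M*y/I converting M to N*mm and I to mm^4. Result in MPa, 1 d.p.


Convert units:
M = 20.5 kN*m = 20500000 N*mm
y = 6.6 cm = 66 mm
I = 3515 cm^4 = 35150000 mm^4
sigma = 20500000 * 66 / 35150000
sigma = 38.5 MPa

38.5


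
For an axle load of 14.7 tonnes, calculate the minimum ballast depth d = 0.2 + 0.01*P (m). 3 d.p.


d = 0.2 + 0.01 * 14.7
d = 0.2 + 0.147
d = 0.347 m

0.347


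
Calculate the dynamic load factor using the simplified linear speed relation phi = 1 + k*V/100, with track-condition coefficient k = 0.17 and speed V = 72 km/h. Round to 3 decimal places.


phi = 1 + k * V / 100
phi = 1 + 0.17 * 72 / 100
phi = 1 + 0.1224
phi = 1.122

1.122


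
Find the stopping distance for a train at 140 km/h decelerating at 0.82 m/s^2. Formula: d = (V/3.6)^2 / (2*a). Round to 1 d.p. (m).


Convert speed: V = 140 / 3.6 = 38.8889 m/s
V^2 = 1512.3457
d = 1512.3457 / (2 * 0.82)
d = 1512.3457 / 1.64
d = 922.2 m

922.2


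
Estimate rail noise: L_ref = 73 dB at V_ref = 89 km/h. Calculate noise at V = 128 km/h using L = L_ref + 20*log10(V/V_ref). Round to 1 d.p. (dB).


V/V_ref = 128 / 89 = 1.438202
log10(1.438202) = 0.15782
20 * 0.15782 = 3.1564
L = 73 + 3.1564 = 76.2 dB

76.2


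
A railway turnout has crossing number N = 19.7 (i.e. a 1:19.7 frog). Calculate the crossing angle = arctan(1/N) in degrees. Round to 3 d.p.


1/N = 1/19.7 = 0.050761
angle = arctan(0.050761) = 0.050718 rad
angle = 0.050718 * 180/pi = 2.906 degrees

2.906


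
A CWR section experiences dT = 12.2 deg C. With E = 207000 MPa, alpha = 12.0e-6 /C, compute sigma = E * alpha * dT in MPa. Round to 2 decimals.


sigma = E * alpha * dT
sigma = 207000 * 12.0e-6 * 12.2
sigma = 2.484 * 12.2
sigma = 30.30 MPa

30.30


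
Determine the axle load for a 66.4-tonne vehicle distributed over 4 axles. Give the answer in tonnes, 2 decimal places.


Load per axle = total weight / number of axles
Load = 66.4 / 4
Load = 16.60 tonnes

16.60


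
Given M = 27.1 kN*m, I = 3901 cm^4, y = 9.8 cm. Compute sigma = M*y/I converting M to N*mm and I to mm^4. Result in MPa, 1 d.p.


Convert units:
M = 27.1 kN*m = 27100000 N*mm
y = 9.8 cm = 98 mm
I = 3901 cm^4 = 39010000 mm^4
sigma = 27100000 * 98 / 39010000
sigma = 68.1 MPa

68.1


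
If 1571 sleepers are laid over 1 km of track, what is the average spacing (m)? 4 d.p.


Spacing = 1000 m / number of sleepers
Spacing = 1000 / 1571
Spacing = 0.6365 m

0.6365


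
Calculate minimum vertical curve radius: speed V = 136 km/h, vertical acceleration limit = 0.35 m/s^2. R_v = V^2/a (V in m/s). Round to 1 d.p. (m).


Convert speed: V = 136 / 3.6 = 37.7778 m/s
V^2 = 1427.1605 m^2/s^2
R_v = 1427.1605 / 0.35
R_v = 4077.6 m

4077.6


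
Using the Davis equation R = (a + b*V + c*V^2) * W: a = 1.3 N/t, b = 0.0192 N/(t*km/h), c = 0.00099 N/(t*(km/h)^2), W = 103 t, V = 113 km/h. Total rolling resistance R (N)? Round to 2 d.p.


b*V = 0.0192 * 113 = 2.1696
c*V^2 = 0.00099 * 12769 = 12.64131
R_per_t = 1.3 + 2.1696 + 12.64131 = 16.11091 N/t
R_total = 16.11091 * 103 = 1659.42 N

1659.42


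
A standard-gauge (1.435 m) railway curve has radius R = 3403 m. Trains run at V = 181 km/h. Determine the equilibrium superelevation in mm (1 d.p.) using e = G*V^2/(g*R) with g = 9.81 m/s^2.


Convert speed: V = 181 / 3.6 = 50.2778 m/s
Apply formula: e = 1.435 * 50.2778^2 / (9.81 * 3403)
e = 1.435 * 2527.8549 / 33383.43
e = 0.108661 m = 108.7 mm

108.7


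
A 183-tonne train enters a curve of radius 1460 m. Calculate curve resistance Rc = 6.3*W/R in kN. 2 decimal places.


Rc = 6.3 * W / R
Rc = 6.3 * 183 / 1460
Rc = 1152.9 / 1460
Rc = 0.79 kN

0.79


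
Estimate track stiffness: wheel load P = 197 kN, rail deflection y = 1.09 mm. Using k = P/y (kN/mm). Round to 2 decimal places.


Track stiffness k = P / y
k = 197 / 1.09
k = 180.73 kN/mm

180.73


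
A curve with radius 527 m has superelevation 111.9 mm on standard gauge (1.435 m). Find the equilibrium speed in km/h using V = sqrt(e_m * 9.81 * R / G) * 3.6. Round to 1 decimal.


Convert cant: e = 111.9 mm = 0.1119 m
V_ms = sqrt(0.1119 * 9.81 * 527 / 1.435)
V_ms = sqrt(403.141779) = 20.0784 m/s
V = 20.0784 * 3.6 = 72.3 km/h

72.3


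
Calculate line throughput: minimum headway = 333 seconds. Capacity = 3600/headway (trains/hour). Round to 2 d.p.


Capacity = 3600 / headway
Capacity = 3600 / 333
Capacity = 10.81 trains/hour

10.81


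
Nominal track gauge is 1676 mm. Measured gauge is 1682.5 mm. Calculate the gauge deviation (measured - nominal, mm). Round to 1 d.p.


Deviation = measured - nominal
Deviation = 1682.5 - 1676
Deviation = 6.5 mm

6.5


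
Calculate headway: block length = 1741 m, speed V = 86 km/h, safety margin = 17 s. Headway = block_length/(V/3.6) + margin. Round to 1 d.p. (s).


V = 86 / 3.6 = 23.8889 m/s
Block traversal time = 1741 / 23.8889 = 72.8791 s
Headway = 72.8791 + 17
Headway = 89.9 s

89.9


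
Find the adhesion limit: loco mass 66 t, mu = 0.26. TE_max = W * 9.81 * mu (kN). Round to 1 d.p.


TE_max = W * g * mu
TE_max = 66 * 9.81 * 0.26
TE_max = 647.46 * 0.26
TE_max = 168.3 kN

168.3


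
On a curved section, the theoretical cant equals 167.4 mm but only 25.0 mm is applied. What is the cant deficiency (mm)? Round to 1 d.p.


Cant deficiency = equilibrium cant - actual cant
CD = 167.4 - 25.0
CD = 142.4 mm

142.4


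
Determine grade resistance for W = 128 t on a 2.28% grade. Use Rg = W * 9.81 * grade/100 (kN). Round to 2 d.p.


Rg = W * 9.81 * grade / 100
Rg = 128 * 9.81 * 2.28 / 100
Rg = 1255.68 * 0.0228
Rg = 28.63 kN

28.63


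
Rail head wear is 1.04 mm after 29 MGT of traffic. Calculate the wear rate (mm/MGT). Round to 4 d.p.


Wear rate = total wear / cumulative tonnage
Rate = 1.04 / 29
Rate = 0.0359 mm/MGT

0.0359


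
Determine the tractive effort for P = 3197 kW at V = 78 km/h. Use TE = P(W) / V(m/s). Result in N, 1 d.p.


Convert: P = 3197 kW = 3197000 W
V = 78 / 3.6 = 21.6667 m/s
TE = 3197000 / 21.6667
TE = 147553.8 N

147553.8


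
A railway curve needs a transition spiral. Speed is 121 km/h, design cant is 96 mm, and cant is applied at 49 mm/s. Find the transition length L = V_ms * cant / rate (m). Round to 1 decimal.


Convert speed: V = 121 / 3.6 = 33.6111 m/s
L = 33.6111 * 96 / 49
L = 3226.6667 / 49
L = 65.9 m

65.9


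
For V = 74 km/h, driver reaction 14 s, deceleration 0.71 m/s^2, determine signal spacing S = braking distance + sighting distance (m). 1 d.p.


V = 74 / 3.6 = 20.5556 m/s
Braking distance = 20.5556^2 / (2*0.71) = 297.5569 m
Sighting distance = 20.5556 * 14 = 287.7778 m
S = 297.5569 + 287.7778 = 585.3 m

585.3


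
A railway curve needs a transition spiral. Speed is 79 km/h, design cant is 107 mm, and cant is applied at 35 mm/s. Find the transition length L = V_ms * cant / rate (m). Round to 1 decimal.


Convert speed: V = 79 / 3.6 = 21.9444 m/s
L = 21.9444 * 107 / 35
L = 2348.0556 / 35
L = 67.1 m

67.1


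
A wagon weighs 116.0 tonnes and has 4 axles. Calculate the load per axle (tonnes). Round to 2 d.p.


Load per axle = total weight / number of axles
Load = 116.0 / 4
Load = 29.00 tonnes

29.00


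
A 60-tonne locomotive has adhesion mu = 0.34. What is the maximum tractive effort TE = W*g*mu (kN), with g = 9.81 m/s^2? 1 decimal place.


TE_max = W * g * mu
TE_max = 60 * 9.81 * 0.34
TE_max = 588.6 * 0.34
TE_max = 200.1 kN

200.1


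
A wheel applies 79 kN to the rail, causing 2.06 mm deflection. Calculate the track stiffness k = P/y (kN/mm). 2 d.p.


Track stiffness k = P / y
k = 79 / 2.06
k = 38.35 kN/mm

38.35


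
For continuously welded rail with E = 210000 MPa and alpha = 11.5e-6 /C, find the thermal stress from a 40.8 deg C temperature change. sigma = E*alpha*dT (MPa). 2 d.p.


sigma = E * alpha * dT
sigma = 210000 * 11.5e-6 * 40.8
sigma = 2.415 * 40.8
sigma = 98.53 MPa

98.53


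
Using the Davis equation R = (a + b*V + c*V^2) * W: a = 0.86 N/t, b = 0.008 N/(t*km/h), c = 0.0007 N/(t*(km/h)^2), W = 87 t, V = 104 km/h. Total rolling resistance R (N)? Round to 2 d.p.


b*V = 0.008 * 104 = 0.832
c*V^2 = 0.0007 * 10816 = 7.5712
R_per_t = 0.86 + 0.832 + 7.5712 = 9.2632 N/t
R_total = 9.2632 * 87 = 805.90 N

805.90


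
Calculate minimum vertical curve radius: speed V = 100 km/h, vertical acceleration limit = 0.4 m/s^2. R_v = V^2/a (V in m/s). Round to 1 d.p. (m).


Convert speed: V = 100 / 3.6 = 27.7778 m/s
V^2 = 771.6049 m^2/s^2
R_v = 771.6049 / 0.4
R_v = 1929.0 m

1929.0


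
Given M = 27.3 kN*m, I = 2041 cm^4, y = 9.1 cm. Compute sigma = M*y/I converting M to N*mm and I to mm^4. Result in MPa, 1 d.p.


Convert units:
M = 27.3 kN*m = 27300000 N*mm
y = 9.1 cm = 91 mm
I = 2041 cm^4 = 20410000 mm^4
sigma = 27300000 * 91 / 20410000
sigma = 121.7 MPa

121.7


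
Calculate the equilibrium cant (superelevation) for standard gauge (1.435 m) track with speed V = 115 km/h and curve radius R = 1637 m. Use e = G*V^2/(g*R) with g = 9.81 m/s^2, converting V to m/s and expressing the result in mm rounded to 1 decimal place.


Convert speed: V = 115 / 3.6 = 31.9444 m/s
Apply formula: e = 1.435 * 31.9444^2 / (9.81 * 1637)
e = 1.435 * 1020.4475 / 16058.97
e = 0.091185 m = 91.2 mm

91.2


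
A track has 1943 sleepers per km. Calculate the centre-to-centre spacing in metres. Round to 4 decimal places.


Spacing = 1000 m / number of sleepers
Spacing = 1000 / 1943
Spacing = 0.5147 m

0.5147


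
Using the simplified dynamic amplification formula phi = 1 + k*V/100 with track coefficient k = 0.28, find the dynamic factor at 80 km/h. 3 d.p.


phi = 1 + k * V / 100
phi = 1 + 0.28 * 80 / 100
phi = 1 + 0.224
phi = 1.224

1.224


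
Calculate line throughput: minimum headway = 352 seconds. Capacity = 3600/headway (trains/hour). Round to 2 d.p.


Capacity = 3600 / headway
Capacity = 3600 / 352
Capacity = 10.23 trains/hour

10.23


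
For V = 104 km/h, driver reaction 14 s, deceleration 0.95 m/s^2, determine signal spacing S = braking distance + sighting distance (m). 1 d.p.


V = 104 / 3.6 = 28.8889 m/s
Braking distance = 28.8889^2 / (2*0.95) = 439.2463 m
Sighting distance = 28.8889 * 14 = 404.4444 m
S = 439.2463 + 404.4444 = 843.7 m

843.7


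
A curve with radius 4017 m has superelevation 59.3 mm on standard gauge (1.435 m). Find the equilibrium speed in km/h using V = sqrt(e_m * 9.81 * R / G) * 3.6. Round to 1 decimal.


Convert cant: e = 59.3 mm = 0.0593 m
V_ms = sqrt(0.0593 * 9.81 * 4017 / 1.435)
V_ms = sqrt(1628.447011) = 40.354 m/s
V = 40.354 * 3.6 = 145.3 km/h

145.3


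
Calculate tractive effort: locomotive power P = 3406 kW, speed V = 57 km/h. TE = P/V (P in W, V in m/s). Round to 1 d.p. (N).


Convert: P = 3406 kW = 3406000 W
V = 57 / 3.6 = 15.8333 m/s
TE = 3406000 / 15.8333
TE = 215115.8 N

215115.8


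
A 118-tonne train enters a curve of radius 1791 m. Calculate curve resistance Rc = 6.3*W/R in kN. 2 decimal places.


Rc = 6.3 * W / R
Rc = 6.3 * 118 / 1791
Rc = 743.4 / 1791
Rc = 0.42 kN

0.42


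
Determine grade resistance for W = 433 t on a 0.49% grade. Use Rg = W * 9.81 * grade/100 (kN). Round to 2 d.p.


Rg = W * 9.81 * grade / 100
Rg = 433 * 9.81 * 0.49 / 100
Rg = 4247.73 * 0.0049
Rg = 20.81 kN

20.81


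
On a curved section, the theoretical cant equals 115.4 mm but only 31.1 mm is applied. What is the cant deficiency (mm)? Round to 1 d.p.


Cant deficiency = equilibrium cant - actual cant
CD = 115.4 - 31.1
CD = 84.3 mm

84.3


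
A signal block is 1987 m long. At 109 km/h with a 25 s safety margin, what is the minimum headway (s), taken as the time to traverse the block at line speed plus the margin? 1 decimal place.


V = 109 / 3.6 = 30.2778 m/s
Block traversal time = 1987 / 30.2778 = 65.6257 s
Headway = 65.6257 + 25
Headway = 90.6 s

90.6


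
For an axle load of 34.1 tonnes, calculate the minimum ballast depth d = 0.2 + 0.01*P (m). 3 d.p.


d = 0.2 + 0.01 * 34.1
d = 0.2 + 0.341
d = 0.541 m

0.541


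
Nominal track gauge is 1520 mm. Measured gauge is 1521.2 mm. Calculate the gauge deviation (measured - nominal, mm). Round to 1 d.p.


Deviation = measured - nominal
Deviation = 1521.2 - 1520
Deviation = 1.2 mm

1.2


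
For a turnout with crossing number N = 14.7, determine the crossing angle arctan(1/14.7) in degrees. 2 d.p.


1/N = 1/14.7 = 0.068027
angle = arctan(0.068027) = 0.067923 rad
angle = 0.067923 * 180/pi = 3.89 degrees

3.89


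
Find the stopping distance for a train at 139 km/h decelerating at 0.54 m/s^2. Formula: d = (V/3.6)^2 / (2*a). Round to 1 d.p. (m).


Convert speed: V = 139 / 3.6 = 38.6111 m/s
V^2 = 1490.8179
d = 1490.8179 / (2 * 0.54)
d = 1490.8179 / 1.08
d = 1380.4 m

1380.4


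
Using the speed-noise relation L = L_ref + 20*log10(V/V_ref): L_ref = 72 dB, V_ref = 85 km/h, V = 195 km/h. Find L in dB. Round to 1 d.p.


V/V_ref = 195 / 85 = 2.294118
log10(2.294118) = 0.360616
20 * 0.360616 = 7.2123
L = 72 + 7.2123 = 79.2 dB

79.2


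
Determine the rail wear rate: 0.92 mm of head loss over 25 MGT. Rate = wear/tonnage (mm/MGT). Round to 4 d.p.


Wear rate = total wear / cumulative tonnage
Rate = 0.92 / 25
Rate = 0.0368 mm/MGT

0.0368


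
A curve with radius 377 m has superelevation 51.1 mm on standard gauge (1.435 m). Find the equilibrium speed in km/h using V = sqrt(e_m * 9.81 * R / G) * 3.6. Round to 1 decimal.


Convert cant: e = 51.1 mm = 0.0511 m
V_ms = sqrt(0.0511 * 9.81 * 377 / 1.435)
V_ms = sqrt(131.698054) = 11.476 m/s
V = 11.476 * 3.6 = 41.3 km/h

41.3


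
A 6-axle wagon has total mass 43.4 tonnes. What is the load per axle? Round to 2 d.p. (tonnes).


Load per axle = total weight / number of axles
Load = 43.4 / 6
Load = 7.23 tonnes

7.23


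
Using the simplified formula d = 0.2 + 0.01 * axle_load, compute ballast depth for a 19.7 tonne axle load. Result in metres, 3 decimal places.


d = 0.2 + 0.01 * 19.7
d = 0.2 + 0.197
d = 0.397 m

0.397


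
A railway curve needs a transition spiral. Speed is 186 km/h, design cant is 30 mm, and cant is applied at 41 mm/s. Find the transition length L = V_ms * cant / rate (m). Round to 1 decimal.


Convert speed: V = 186 / 3.6 = 51.6667 m/s
L = 51.6667 * 30 / 41
L = 1550.0 / 41
L = 37.8 m

37.8


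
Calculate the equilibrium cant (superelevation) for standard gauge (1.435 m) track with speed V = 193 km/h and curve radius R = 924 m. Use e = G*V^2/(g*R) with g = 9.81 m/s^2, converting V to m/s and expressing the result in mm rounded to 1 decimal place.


Convert speed: V = 193 / 3.6 = 53.6111 m/s
Apply formula: e = 1.435 * 53.6111^2 / (9.81 * 924)
e = 1.435 * 2874.1512 / 9064.44
e = 0.45501 m = 455.0 mm

455.0


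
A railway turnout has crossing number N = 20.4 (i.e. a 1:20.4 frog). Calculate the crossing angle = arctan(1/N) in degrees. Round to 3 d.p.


1/N = 1/20.4 = 0.04902
angle = arctan(0.04902) = 0.04898 rad
angle = 0.04898 * 180/pi = 2.806 degrees

2.806


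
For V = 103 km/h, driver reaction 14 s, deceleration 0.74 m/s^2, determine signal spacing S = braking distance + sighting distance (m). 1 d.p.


V = 103 / 3.6 = 28.6111 m/s
Braking distance = 28.6111^2 / (2*0.74) = 553.1052 m
Sighting distance = 28.6111 * 14 = 400.5556 m
S = 553.1052 + 400.5556 = 953.7 m

953.7


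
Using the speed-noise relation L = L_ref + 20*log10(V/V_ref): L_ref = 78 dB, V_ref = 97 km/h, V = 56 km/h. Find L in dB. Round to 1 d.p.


V/V_ref = 56 / 97 = 0.57732
log10(0.57732) = -0.238584
20 * -0.238584 = -4.7717
L = 78 + -4.7717 = 73.2 dB

73.2


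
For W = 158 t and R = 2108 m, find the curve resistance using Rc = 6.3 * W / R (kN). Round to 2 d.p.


Rc = 6.3 * W / R
Rc = 6.3 * 158 / 2108
Rc = 995.4 / 2108
Rc = 0.47 kN

0.47


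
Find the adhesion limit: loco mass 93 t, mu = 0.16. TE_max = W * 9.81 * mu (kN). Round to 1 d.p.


TE_max = W * g * mu
TE_max = 93 * 9.81 * 0.16
TE_max = 912.33 * 0.16
TE_max = 146.0 kN

146.0


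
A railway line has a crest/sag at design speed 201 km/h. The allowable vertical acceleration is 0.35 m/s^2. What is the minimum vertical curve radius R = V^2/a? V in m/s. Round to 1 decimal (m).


Convert speed: V = 201 / 3.6 = 55.8333 m/s
V^2 = 3117.3611 m^2/s^2
R_v = 3117.3611 / 0.35
R_v = 8906.7 m

8906.7


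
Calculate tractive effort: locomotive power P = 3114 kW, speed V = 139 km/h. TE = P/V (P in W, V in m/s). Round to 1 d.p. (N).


Convert: P = 3114 kW = 3114000 W
V = 139 / 3.6 = 38.6111 m/s
TE = 3114000 / 38.6111
TE = 80650.4 N

80650.4


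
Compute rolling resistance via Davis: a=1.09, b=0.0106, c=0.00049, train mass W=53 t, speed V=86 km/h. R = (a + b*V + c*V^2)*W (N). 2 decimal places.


b*V = 0.0106 * 86 = 0.9116
c*V^2 = 0.00049 * 7396 = 3.62404
R_per_t = 1.09 + 0.9116 + 3.62404 = 5.62564 N/t
R_total = 5.62564 * 53 = 298.16 N

298.16


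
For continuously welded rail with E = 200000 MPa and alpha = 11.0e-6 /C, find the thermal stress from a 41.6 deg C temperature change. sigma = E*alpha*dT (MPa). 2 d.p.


sigma = E * alpha * dT
sigma = 200000 * 11.0e-6 * 41.6
sigma = 2.2 * 41.6
sigma = 91.52 MPa

91.52


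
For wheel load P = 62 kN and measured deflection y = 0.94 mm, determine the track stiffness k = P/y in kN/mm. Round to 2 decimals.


Track stiffness k = P / y
k = 62 / 0.94
k = 65.96 kN/mm

65.96


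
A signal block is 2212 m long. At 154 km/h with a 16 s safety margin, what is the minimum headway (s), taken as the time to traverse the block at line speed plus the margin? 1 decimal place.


V = 154 / 3.6 = 42.7778 m/s
Block traversal time = 2212 / 42.7778 = 51.7091 s
Headway = 51.7091 + 16
Headway = 67.7 s

67.7


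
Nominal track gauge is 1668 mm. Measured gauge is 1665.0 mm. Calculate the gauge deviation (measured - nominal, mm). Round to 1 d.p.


Deviation = measured - nominal
Deviation = 1665.0 - 1668
Deviation = -3.0 mm

-3.0


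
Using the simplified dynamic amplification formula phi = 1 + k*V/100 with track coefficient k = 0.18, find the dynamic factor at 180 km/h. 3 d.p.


phi = 1 + k * V / 100
phi = 1 + 0.18 * 180 / 100
phi = 1 + 0.324
phi = 1.324

1.324


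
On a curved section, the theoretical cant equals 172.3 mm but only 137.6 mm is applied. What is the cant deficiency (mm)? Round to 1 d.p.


Cant deficiency = equilibrium cant - actual cant
CD = 172.3 - 137.6
CD = 34.7 mm

34.7


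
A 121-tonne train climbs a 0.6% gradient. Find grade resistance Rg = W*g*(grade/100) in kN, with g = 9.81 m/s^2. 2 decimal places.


Rg = W * 9.81 * grade / 100
Rg = 121 * 9.81 * 0.6 / 100
Rg = 1187.01 * 0.006
Rg = 7.12 kN

7.12


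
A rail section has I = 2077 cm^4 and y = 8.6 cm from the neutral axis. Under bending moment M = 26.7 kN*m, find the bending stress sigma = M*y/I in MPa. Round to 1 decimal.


Convert units:
M = 26.7 kN*m = 26700000 N*mm
y = 8.6 cm = 86 mm
I = 2077 cm^4 = 20770000 mm^4
sigma = 26700000 * 86 / 20770000
sigma = 110.6 MPa

110.6


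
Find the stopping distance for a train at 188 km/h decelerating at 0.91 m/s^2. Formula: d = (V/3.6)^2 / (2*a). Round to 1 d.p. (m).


Convert speed: V = 188 / 3.6 = 52.2222 m/s
V^2 = 2727.1605
d = 2727.1605 / (2 * 0.91)
d = 2727.1605 / 1.82
d = 1498.4 m

1498.4


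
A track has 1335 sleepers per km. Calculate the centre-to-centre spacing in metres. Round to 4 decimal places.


Spacing = 1000 m / number of sleepers
Spacing = 1000 / 1335
Spacing = 0.7491 m

0.7491
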